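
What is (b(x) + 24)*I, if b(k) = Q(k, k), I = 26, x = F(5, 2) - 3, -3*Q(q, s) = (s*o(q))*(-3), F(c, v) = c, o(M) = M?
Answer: 728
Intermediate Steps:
Q(q, s) = q*s (Q(q, s) = -s*q*(-3)/3 = -q*s*(-3)/3 = -(-1)*q*s = q*s)
x = 2 (x = 5 - 3 = 2)
b(k) = k² (b(k) = k*k = k²)
(b(x) + 24)*I = (2² + 24)*26 = (4 + 24)*26 = 28*26 = 728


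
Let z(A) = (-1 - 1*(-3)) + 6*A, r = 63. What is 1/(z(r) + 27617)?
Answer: 1/27997 ≈ 3.5718e-5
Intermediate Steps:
z(A) = 2 + 6*A (z(A) = (-1 + 3) + 6*A = 2 + 6*A)
1/(z(r) + 27617) = 1/((2 + 6*63) + 27617) = 1/((2 + 378) + 27617) = 1/(380 + 27617) = 1/27997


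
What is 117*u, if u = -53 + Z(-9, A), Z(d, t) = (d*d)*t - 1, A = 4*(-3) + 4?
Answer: -82134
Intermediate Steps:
A = -8 (A = -12 + 4 = -8)
Z(d, t) = -1 + t*d**2 (Z(d, t) = d**2*t - 1 = t*d**2 - 1 = -1 + t*d**2)
u = -702 (u = -53 + (-1 - 8*(-9)**2) = -53 + (-1 - 8*81) = -53 + (-1 - 648) = -53 - 649 = -702)
117*u = 117*(-702) = -82134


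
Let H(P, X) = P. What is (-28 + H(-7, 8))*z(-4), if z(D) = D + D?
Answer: 280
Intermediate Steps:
z(D) = 2*D
(-28 + H(-7, 8))*z(-4) = (-28 - 7)*(2*(-4)) = -35*(-8) = 280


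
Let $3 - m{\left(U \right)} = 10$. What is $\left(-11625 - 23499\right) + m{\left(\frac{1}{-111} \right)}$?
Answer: $-35131$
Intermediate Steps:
$m{\left(U \right)} = -7$ ($m{\left(U \right)} = 3 - 10 = -7$)
$\left(-11625 - 23499\right) + m{\left(\frac{1}{-111} \right)} = \left(-11625 - 23499\right) - 7 = -35124 - 7 = -35131$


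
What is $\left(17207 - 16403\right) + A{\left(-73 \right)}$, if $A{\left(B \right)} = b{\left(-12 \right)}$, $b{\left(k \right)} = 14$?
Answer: $818$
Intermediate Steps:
$A{\left(B \right)} = 14$
$\left(17207 - 16403\right) + A{\left(-73 \right)} = \left(17207 - 16403\right) + 14 = 804 + 14 = 818$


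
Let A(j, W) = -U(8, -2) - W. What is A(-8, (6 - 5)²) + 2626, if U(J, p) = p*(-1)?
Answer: 2623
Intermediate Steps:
U(J, p) = -p
A(j, W) = -2 - W (A(j, W) = -(-1)*(-2) - W = -1*2 - W = -2 - W)
A(-8, (6 - 5)²) + 2626 = (-2 - (6 - 5)²) + 2626 = (-2 - 1*1²) + 2626 = (-2 - 1*1) + 2626 = (-2 - 1) + 2626 = -3 + 2626 = 2623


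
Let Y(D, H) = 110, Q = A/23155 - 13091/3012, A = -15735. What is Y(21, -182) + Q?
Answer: 1464239735/13948572 ≈ 104.97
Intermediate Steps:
Q = -70103185/13948572 (Q = -15735/23155 - 13091/3012 = -15735*1/23155 - 13091*1/3012 = -3147/4631 - 13091/3012 = -70103185/13948572 ≈ -5.0258)
Y(21, -182) + Q = 110 - 70103185/13948572 = 1464239735/13948572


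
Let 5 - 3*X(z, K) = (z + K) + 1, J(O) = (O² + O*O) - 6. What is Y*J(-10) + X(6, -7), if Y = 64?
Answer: 37253/3 ≈ 12418.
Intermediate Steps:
J(O) = -6 + 2*O² (J(O) = (O² + O²) - 6 = 2*O² - 6 = -6 + 2*O²)
X(z, K) = 4/3 - K/3 - z/3 (X(z, K) = 5/3 - ((z + K) + 1)/3 = 5/3 - ((K + z) + 1)/3 = 5/3 - (1 + K + z)/3 = 5/3 + (-⅓ - K/3 - z/3) = 4/3 - K/3 - z/3)
Y*J(-10) + X(6, -7) = 64*(-6 + 2*(-10)²) + (4/3 - ⅓*(-7) - ⅓*6) = 64*(-6 + 2*100) + (4/3 + 7/3 - 2) = 64*(-6 + 200) + 5/3 = 64*194 + 5/3 = 12416 + 5/3 = 37253/3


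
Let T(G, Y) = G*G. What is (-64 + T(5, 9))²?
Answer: 1521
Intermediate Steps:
T(G, Y) = G²
(-64 + T(5, 9))² = (-64 + 5²)² = (-64 + 25)² = (-39)² = 1521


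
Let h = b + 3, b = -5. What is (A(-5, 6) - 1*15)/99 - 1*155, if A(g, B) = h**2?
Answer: -1396/9 ≈ -155.11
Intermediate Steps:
h = -2 (h = -5 + 3 = -2)
A(g, B) = 4 (A(g, B) = (-2)**2 = 4)
(A(-5, 6) - 1*15)/99 - 1*155 = (4 - 1*15)/99 - 1*155 = (4 - 15)*(1/99) - 155 = -11*1/99 - 155 = -1/9 - 155 = -1396/9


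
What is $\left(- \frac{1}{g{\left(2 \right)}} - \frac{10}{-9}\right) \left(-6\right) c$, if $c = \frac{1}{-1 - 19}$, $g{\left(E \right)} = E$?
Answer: $\frac{11}{60} \approx 0.18333$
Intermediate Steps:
$c = - \frac{1}{20}$ ($c = \frac{1}{-20} = - \frac{1}{20} \approx -0.05$)
$\left(- \frac{1}{g{\left(2 \right)}} - \frac{10}{-9}\right) \left(-6\right) c = \left(- \frac{1}{2} - \frac{10}{-9}\right) \left(-6\right) \left(- \frac{1}{20}\right) = \left(\left(-1\right) \frac{1}{2} - - \frac{10}{9}\right) \left(-6\right) \left(- \frac{1}{20}\right) = \left(- \frac{1}{2} + \frac{10}{9}\right) \left(-6\right) \left(- \frac{1}{20}\right) = \frac{11}{18} \left(-6\right) \left(- \frac{1}{20}\right) = \left(- \frac{11}{3}\right) \left(- \frac{1}{20}\right) = \frac{11}{60}$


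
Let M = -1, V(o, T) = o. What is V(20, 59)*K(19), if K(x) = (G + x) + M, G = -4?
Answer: 280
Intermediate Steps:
K(x) = -5 + x (K(x) = (-4 + x) - 1 = -5 + x)
V(20, 59)*K(19) = 20*(-5 + 19) = 20*14 = 280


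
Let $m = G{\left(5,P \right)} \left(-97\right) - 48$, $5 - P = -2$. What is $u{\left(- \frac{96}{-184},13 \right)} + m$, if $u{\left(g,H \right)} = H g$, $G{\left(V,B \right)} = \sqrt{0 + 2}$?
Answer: $- \frac{948}{23} - 97 \sqrt{2} \approx -178.4$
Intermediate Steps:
$P = 7$ ($P = 5 - -2 = 5 + 2 = 7$)
$G{\left(V,B \right)} = \sqrt{2}$
$m = -48 - 97 \sqrt{2}$ ($m = \sqrt{2} \left(-97\right) - 48 = - 97 \sqrt{2} - 48 = -48 - 97 \sqrt{2} \approx -185.18$)
$u{\left(- \frac{96}{-184},13 \right)} + m = 13 \left(- \frac{96}{-184}\right) - \left(48 + 97 \sqrt{2}\right) = 13 \left(\left(-96\right) \left(- \frac{1}{184}\right)\right) - \left(48 + 97 \sqrt{2}\right) = 13 \cdot \frac{12}{23} - \left(48 + 97 \sqrt{2}\right) = \frac{156}{23} - \left(48 + 97 \sqrt{2}\right) = - \frac{948}{23} - 97 \sqrt{2}$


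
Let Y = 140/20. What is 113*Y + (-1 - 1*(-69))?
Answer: 859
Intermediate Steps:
Y = 7 (Y = 140*(1/20) = 7)
113*Y + (-1 - 1*(-69)) = 113*7 + (-1 - 1*(-69)) = 791 + (-1 + 69) = 791 + 68 = 859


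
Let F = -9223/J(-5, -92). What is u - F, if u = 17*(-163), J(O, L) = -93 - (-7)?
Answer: -247529/86 ≈ -2878.2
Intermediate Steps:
J(O, L) = -86 (J(O, L) = -93 - 1*(-7) = -93 + 7 = -86)
u = -2771
F = 9223/86 (F = -9223/(-86) = -9223*(-1/86) = 9223/86 ≈ 107.24)
u - F = -2771 - 1*9223/86 = -2771 - 9223/86 = -247529/86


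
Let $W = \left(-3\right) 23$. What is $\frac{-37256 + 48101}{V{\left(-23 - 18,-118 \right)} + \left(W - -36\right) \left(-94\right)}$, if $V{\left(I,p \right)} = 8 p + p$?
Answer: $\frac{723}{136} \approx 5.3162$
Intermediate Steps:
$V{\left(I,p \right)} = 9 p$
$W = -69$
$\frac{-37256 + 48101}{V{\left(-23 - 18,-118 \right)} + \left(W - -36\right) \left(-94\right)} = \frac{-37256 + 48101}{9 \left(-118\right) + \left(-69 - -36\right) \left(-94\right)} = \frac{10845}{-1062 + \left(-69 + 36\right) \left(-94\right)} = \frac{10845}{-1062 - -3102} = \frac{10845}{-1062 + 3102} = \frac{10845}{2040} = 10845 \cdot \frac{1}{2040} = \frac{723}{136}$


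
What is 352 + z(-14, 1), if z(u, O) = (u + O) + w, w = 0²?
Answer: 339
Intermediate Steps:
w = 0
z(u, O) = O + u (z(u, O) = (u + O) + 0 = (O + u) + 0 = O + u)
352 + z(-14, 1) = 352 + (1 - 14) = 352 - 13 = 339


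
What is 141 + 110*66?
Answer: 7401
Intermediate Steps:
141 + 110*66 = 141 + 7260 = 7401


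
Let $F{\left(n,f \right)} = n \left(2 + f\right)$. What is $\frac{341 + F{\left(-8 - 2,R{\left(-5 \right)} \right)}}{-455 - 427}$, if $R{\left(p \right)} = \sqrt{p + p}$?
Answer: $- \frac{107}{294} + \frac{5 i \sqrt{10}}{441} \approx -0.36395 + 0.035854 i$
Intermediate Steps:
$R{\left(p \right)} = \sqrt{2} \sqrt{p}$ ($R{\left(p \right)} = \sqrt{2 p} = \sqrt{2} \sqrt{p}$)
$\frac{341 + F{\left(-8 - 2,R{\left(-5 \right)} \right)}}{-455 - 427} = \frac{341 + \left(-8 - 2\right) \left(2 + \sqrt{2} \sqrt{-5}\right)}{-455 - 427} = \frac{341 - 10 \left(2 + \sqrt{2} i \sqrt{5}\right)}{-882} = \left(341 - 10 \left(2 + i \sqrt{10}\right)\right) \left(- \frac{1}{882}\right) = \left(341 - \left(20 + 10 i \sqrt{10}\right)\right) \left(- \frac{1}{882}\right) = \left(321 - 10 i \sqrt{10}\right) \left(- \frac{1}{882}\right) = - \frac{107}{294} + \frac{5 i \sqrt{10}}{441}$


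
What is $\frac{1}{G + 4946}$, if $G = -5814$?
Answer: $- \frac{1}{868} \approx -0.0011521$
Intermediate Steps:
$\frac{1}{G + 4946} = \frac{1}{-5814 + 4946} = \frac{1}{-868} = - \frac{1}{868}$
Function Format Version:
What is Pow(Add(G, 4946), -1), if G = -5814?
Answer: Rational(-1, 868) ≈ -0.0011521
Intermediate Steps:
Pow(Add(G, 4946), -1) = Pow(Add(-5814, 4946), -1) = Pow(-868, -1) = Rational(-1, 868)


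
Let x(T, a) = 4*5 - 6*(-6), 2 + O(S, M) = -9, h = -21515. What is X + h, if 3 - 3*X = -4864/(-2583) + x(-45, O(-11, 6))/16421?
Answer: -2737657538498/127246329 ≈ -21515.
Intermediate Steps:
O(S, M) = -11 (O(S, M) = -2 - 9 = -11)
x(T, a) = 56 (x(T, a) = 20 + 36 = 56)
X = 47229937/127246329 (X = 1 - (-4864/(-2583) + 56/16421)/3 = 1 - (-4864*(-1/2583) + 56*(1/16421))/3 = 1 - (4864/2583 + 56/16421)/3 = 1 - ⅓*80016392/42415443 = 1 - 80016392/127246329 = 47229937/127246329 ≈ 0.37117)
X + h = 47229937/127246329 - 21515 = -2737657538498/127246329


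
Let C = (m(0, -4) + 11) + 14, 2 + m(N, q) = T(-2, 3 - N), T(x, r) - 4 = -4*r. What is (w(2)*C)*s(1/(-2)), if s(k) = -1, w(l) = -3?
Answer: 45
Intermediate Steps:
T(x, r) = 4 - 4*r
m(N, q) = -10 + 4*N (m(N, q) = -2 + (4 - 4*(3 - N)) = -2 + (4 + (-12 + 4*N)) = -2 + (-8 + 4*N) = -10 + 4*N)
C = 15 (C = ((-10 + 4*0) + 11) + 14 = ((-10 + 0) + 11) + 14 = (-10 + 11) + 14 = 1 + 14 = 15)
(w(2)*C)*s(1/(-2)) = -3*15*(-1) = -45*(-1) = 45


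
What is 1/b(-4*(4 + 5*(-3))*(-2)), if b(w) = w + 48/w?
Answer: -11/974 ≈ -0.011294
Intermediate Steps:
1/b(-4*(4 + 5*(-3))*(-2)) = 1/(-4*(4 + 5*(-3))*(-2) + 48/((-4*(4 + 5*(-3))*(-2)))) = 1/(-4*(4 - 15)*(-2) + 48/((-4*(4 - 15)*(-2)))) = 1/(-4*(-11)*(-2) + 48/((-4*(-11)*(-2)))) = 1/(44*(-2) + 48/((44*(-2)))) = 1/(-88 + 48/(-88)) = 1/(-88 + 48*(-1/88)) = 1/(-88 - 6/11) = 1/(-974/11) = -11/974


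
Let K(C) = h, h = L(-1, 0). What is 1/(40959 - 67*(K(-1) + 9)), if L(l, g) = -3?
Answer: 1/40557 ≈ 2.4657e-5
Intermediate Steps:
h = -3
K(C) = -3
1/(40959 - 67*(K(-1) + 9)) = 1/(40959 - 67*(-3 + 9)) = 1/(40959 - 67*6) = 1/(40959 - 402) = 1/40557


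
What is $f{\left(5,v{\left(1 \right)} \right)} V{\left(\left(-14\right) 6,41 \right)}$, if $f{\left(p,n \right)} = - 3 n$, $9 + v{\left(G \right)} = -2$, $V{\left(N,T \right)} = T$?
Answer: $1353$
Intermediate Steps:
$v{\left(G \right)} = -11$ ($v{\left(G \right)} = -9 - 2 = -11$)
$f{\left(5,v{\left(1 \right)} \right)} V{\left(\left(-14\right) 6,41 \right)} = \left(-3\right) \left(-11\right) 41 = 33 \cdot 41 = 1353$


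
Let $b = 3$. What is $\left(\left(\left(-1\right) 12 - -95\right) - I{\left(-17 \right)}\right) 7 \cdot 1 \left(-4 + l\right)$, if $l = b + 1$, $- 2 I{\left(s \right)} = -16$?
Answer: $0$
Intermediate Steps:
$I{\left(s \right)} = 8$ ($I{\left(s \right)} = \left(- \frac{1}{2}\right) \left(-16\right) = 8$)
$l = 4$ ($l = 3 + 1 = 4$)
$\left(\left(\left(-1\right) 12 - -95\right) - I{\left(-17 \right)}\right) 7 \cdot 1 \left(-4 + l\right) = \left(\left(\left(-1\right) 12 - -95\right) - 8\right) 7 \cdot 1 \left(-4 + 4\right) = \left(\left(-12 + 95\right) - 8\right) 7 \cdot 1 \cdot 0 = \left(83 - 8\right) 7 \cdot 0 = 75 \cdot 0 = 0$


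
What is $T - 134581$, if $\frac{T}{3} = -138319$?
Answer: $-549538$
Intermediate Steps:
$T = -414957$ ($T = 3 \left(-138319\right) = -414957$)
$T - 134581 = -414957 - 134581 = -549538$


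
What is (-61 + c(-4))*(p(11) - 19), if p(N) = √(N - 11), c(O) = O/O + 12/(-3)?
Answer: 1216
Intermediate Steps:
c(O) = -3 (c(O) = 1 + 12*(-⅓) = 1 - 4 = -3)
p(N) = √(-11 + N)
(-61 + c(-4))*(p(11) - 19) = (-61 - 3)*(√(-11 + 11) - 19) = -64*(√0 - 19) = -64*(0 - 19) = -64*(-19) = 1216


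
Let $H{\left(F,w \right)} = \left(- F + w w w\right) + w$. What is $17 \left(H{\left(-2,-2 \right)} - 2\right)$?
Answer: $-170$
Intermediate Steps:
$H{\left(F,w \right)} = w + w^{3} - F$ ($H{\left(F,w \right)} = \left(- F + w^{2} w\right) + w = \left(- F + w^{3}\right) + w = \left(w^{3} - F\right) + w = w + w^{3} - F$)
$17 \left(H{\left(-2,-2 \right)} - 2\right) = 17 \left(\left(-2 + \left(-2\right)^{3} - -2\right) - 2\right) = 17 \left(\left(-2 - 8 + 2\right) - 2\right) = 17 \left(-8 - 2\right) = 17 \left(-10\right) = -170$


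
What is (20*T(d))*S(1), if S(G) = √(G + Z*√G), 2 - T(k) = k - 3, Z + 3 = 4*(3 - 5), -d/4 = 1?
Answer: 180*I*√10 ≈ 569.21*I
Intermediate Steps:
d = -4 (d = -4*1 = -4)
Z = -11 (Z = -3 + 4*(3 - 5) = -3 + 4*(-2) = -3 - 8 = -11)
T(k) = 5 - k (T(k) = 2 - (k - 3) = 2 - (-3 + k) = 2 + (3 - k) = 5 - k)
S(G) = √(G - 11*√G)
(20*T(d))*S(1) = (20*(5 - 1*(-4)))*√(1 - 11*√1) = (20*(5 + 4))*√(1 - 11*1) = (20*9)*√(1 - 11) = 180*√(-10) = 180*(I*√10) = 180*I*√10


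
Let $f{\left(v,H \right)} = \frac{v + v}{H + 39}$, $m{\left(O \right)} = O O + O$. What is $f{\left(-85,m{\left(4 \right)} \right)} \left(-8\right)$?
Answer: $\frac{1360}{59} \approx 23.051$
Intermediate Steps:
$m{\left(O \right)} = O + O^{2}$ ($m{\left(O \right)} = O^{2} + O = O + O^{2}$)
$f{\left(v,H \right)} = \frac{2 v}{39 + H}$
$f{\left(-85,m{\left(4 \right)} \right)} \left(-8\right) = 2 \left(-85\right) \frac{1}{39 + 4 \left(1 + 4\right)} \left(-8\right) = 2 \left(-85\right) \frac{1}{39 + 4 \cdot 5} \left(-8\right) = 2 \left(-85\right) \frac{1}{39 + 20} \left(-8\right) = 2 \left(-85\right) \frac{1}{59} \left(-8\right) = \left(- \frac{170}{59}\right) \left(-8\right) = \frac{1360}{59}$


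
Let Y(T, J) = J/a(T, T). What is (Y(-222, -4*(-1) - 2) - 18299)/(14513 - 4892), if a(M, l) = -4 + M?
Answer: -2067788/1087173 ≈ -1.9020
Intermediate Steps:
Y(T, J) = J/(-4 + T)
(Y(-222, -4*(-1) - 2) - 18299)/(14513 - 4892) = ((-4*(-1) - 2)/(-4 - 222) - 18299)/(14513 - 4892) = ((4 - 2)/(-226) - 18299)/9621 = (2*(-1/226) - 18299)*(1/9621) = (-1/113 - 18299)*(1/9621) = -2067788/113*1/9621 = -2067788/1087173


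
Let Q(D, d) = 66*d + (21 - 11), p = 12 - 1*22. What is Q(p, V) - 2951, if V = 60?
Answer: 1019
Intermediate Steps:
p = -10 (p = 12 - 22 = -10)
Q(D, d) = 10 + 66*d (Q(D, d) = 66*d + 10 = 10 + 66*d)
Q(p, V) - 2951 = (10 + 66*60) - 2951 = (10 + 3960) - 2951 = 3970 - 2951 = 1019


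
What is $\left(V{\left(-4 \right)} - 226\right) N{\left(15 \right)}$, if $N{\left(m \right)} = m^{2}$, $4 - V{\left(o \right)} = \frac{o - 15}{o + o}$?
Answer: $- \frac{403875}{8} \approx -50484.0$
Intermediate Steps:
$V{\left(o \right)} = 4 - \frac{-15 + o}{2 o}$ ($V{\left(o \right)} = 4 - \frac{o - 15}{o + o} = 4 - \frac{o - 15}{2 o} = 4 - \left(o - 15\right) \frac{1}{2 o} = 4 - \left(-15 + o\right) \frac{1}{2 o} = 4 - \frac{-15 + o}{2 o}$)
$\left(V{\left(-4 \right)} - 226\right) N{\left(15 \right)} = \left(\frac{15 + 7 \left(-4\right)}{2 \left(-4\right)} - 226\right) 15^{2} = \left(\frac{1}{2} \left(- \frac{1}{4}\right) \left(15 - 28\right) - 226\right) 225 = \left(\frac{1}{2} \left(- \frac{1}{4}\right) \left(-13\right) - 226\right) 225 = \left(\frac{13}{8} - 226\right) 225 = \left(- \frac{1795}{8}\right) 225 = - \frac{403875}{8}$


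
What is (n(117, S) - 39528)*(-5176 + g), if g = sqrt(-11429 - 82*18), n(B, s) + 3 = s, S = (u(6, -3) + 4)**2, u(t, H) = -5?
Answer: 204607280 - 39530*I*sqrt(12905) ≈ 2.0461e+8 - 4.4906e+6*I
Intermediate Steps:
S = 1 (S = (-5 + 4)**2 = (-1)**2 = 1)
n(B, s) = -3 + s
g = I*sqrt(12905) (g = sqrt(-11429 - 1476) = sqrt(-12905) = I*sqrt(12905) ≈ 113.6*I)
(n(117, S) - 39528)*(-5176 + g) = ((-3 + 1) - 39528)*(-5176 + I*sqrt(12905)) = (-2 - 39528)*(-5176 + I*sqrt(12905)) = -39530*(-5176 + I*sqrt(12905)) = 204607280 - 39530*I*sqrt(12905)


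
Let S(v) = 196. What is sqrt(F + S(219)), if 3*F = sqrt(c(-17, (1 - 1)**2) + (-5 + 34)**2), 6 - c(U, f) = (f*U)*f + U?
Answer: 2*sqrt(49 + sqrt(6)) ≈ 14.346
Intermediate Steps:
c(U, f) = 6 - U - U*f**2 (c(U, f) = 6 - ((f*U)*f + U) = 6 - ((U*f)*f + U) = 6 - (U*f**2 + U) = 6 - (U + U*f**2) = 6 + (-U - U*f**2) = 6 - U - U*f**2)
F = 4*sqrt(6) (F = sqrt((6 - 1*(-17) - 1*(-17)*((1 - 1)**2)**2) + (-5 + 34)**2)/3 = sqrt((6 + 17 - 1*(-17)*(0**2)**2) + 29**2)/3 = sqrt((6 + 17 - 1*(-17)*0**2) + 841)/3 = sqrt((6 + 17 - 1*(-17)*0) + 841)/3 = sqrt((6 + 17 + 0) + 841)/3 = sqrt(23 + 841)/3 = sqrt(864)/3 = (12*sqrt(6))/3 = 4*sqrt(6) ≈ 9.7980)
sqrt(F + S(219)) = sqrt(4*sqrt(6) + 196) = sqrt(196 + 4*sqrt(6))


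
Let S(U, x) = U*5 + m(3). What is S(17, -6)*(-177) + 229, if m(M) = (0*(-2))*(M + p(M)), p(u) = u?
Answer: -14816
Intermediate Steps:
m(M) = 0 (m(M) = (0*(-2))*(M + M) = 0*(2*M) = 0)
S(U, x) = 5*U (S(U, x) = U*5 + 0 = 5*U + 0 = 5*U)
S(17, -6)*(-177) + 229 = (5*17)*(-177) + 229 = 85*(-177) + 229 = -15045 + 229 = -14816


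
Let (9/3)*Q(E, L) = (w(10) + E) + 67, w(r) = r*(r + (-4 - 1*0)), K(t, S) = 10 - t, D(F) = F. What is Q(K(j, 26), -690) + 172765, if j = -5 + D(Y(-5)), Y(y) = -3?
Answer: 518440/3 ≈ 1.7281e+5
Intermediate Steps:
j = -8 (j = -5 - 3 = -8)
w(r) = r*(-4 + r) (w(r) = r*(r + (-4 + 0)) = r*(r - 4) = r*(-4 + r))
Q(E, L) = 127/3 + E/3 (Q(E, L) = ((10*(-4 + 10) + E) + 67)/3 = ((10*6 + E) + 67)/3 = ((60 + E) + 67)/3 = (127 + E)/3 = 127/3 + E/3)
Q(K(j, 26), -690) + 172765 = (127/3 + (10 - 1*(-8))/3) + 172765 = (127/3 + (10 + 8)/3) + 172765 = (127/3 + (⅓)*18) + 172765 = (127/3 + 6) + 172765 = 145/3 + 172765 = 518440/3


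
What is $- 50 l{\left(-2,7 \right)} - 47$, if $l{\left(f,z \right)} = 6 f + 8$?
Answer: $153$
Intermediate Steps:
$l{\left(f,z \right)} = 8 + 6 f$
$- 50 l{\left(-2,7 \right)} - 47 = - 50 \left(8 + 6 \left(-2\right)\right) - 47 = - 50 \left(8 - 12\right) - 47 = \left(-50\right) \left(-4\right) - 47 = 200 - 47 = 153$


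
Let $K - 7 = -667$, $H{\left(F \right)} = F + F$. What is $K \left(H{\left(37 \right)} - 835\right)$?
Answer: $502260$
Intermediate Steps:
$H{\left(F \right)} = 2 F$
$K = -660$ ($K = 7 - 667 = -660$)
$K \left(H{\left(37 \right)} - 835\right) = - 660 \left(2 \cdot 37 - 835\right) = - 660 \left(74 - 835\right) = \left(-660\right) \left(-761\right) = 502260$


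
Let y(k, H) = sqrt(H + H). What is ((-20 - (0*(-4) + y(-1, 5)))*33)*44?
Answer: -29040 - 1452*sqrt(10) ≈ -33632.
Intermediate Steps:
y(k, H) = sqrt(2)*sqrt(H) (y(k, H) = sqrt(2*H) = sqrt(2)*sqrt(H))
((-20 - (0*(-4) + y(-1, 5)))*33)*44 = ((-20 - (0*(-4) + sqrt(2)*sqrt(5)))*33)*44 = ((-20 - (0 + sqrt(10)))*33)*44 = ((-20 - sqrt(10))*33)*44 = (-660 - 33*sqrt(10))*44 = -29040 - 1452*sqrt(10)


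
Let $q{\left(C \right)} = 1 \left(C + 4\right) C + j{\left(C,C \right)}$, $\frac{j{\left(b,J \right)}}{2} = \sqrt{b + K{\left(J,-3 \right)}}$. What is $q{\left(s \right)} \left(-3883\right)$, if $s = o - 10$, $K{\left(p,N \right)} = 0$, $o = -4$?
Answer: $-543620 - 7766 i \sqrt{14} \approx -5.4362 \cdot 10^{5} - 29058.0 i$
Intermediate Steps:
$j{\left(b,J \right)} = 2 \sqrt{b}$ ($j{\left(b,J \right)} = 2 \sqrt{b + 0} = 2 \sqrt{b}$)
$s = -14$ ($s = -4 - 10 = -14$)
$q{\left(C \right)} = 2 \sqrt{C} + C \left(4 + C\right)$ ($q{\left(C \right)} = 1 \left(C + 4\right) C + 2 \sqrt{C} = 1 \left(4 + C\right) C + 2 \sqrt{C} = 1 C \left(4 + C\right) + 2 \sqrt{C} = C \left(4 + C\right) + 2 \sqrt{C} = 2 \sqrt{C} + C \left(4 + C\right)$)
$q{\left(s \right)} \left(-3883\right) = \left(\left(-14\right)^{2} + 2 \sqrt{-14} + 4 \left(-14\right)\right) \left(-3883\right) = \left(196 + 2 i \sqrt{14} - 56\right) \left(-3883\right) = \left(140 + 2 i \sqrt{14}\right) \left(-3883\right) = -543620 - 7766 i \sqrt{14}$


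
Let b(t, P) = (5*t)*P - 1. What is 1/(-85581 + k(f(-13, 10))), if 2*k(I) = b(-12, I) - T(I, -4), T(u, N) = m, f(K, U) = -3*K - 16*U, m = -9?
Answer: -1/81947 ≈ -1.2203e-5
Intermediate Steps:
f(K, U) = -16*U - 3*K
T(u, N) = -9
b(t, P) = -1 + 5*P*t (b(t, P) = 5*P*t - 1 = -1 + 5*P*t)
k(I) = 4 - 30*I (k(I) = ((-1 + 5*I*(-12)) - 1*(-9))/2 = ((-1 - 60*I) + 9)/2 = (8 - 60*I)/2 = 4 - 30*I)
1/(-85581 + k(f(-13, 10))) = 1/(-85581 + (4 - 30*(-16*10 - 3*(-13)))) = 1/(-85581 + (4 - 30*(-160 + 39))) = 1/(-85581 + (4 - 30*(-121))) = 1/(-85581 + (4 + 3630)) = 1/(-85581 + 3634) = 1/(-81947) = -1/81947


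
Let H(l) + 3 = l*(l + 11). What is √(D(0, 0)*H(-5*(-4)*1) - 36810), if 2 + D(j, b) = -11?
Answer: I*√44831 ≈ 211.73*I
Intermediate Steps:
D(j, b) = -13 (D(j, b) = -2 - 11 = -13)
H(l) = -3 + l*(11 + l) (H(l) = -3 + l*(l + 11) = -3 + l*(11 + l))
√(D(0, 0)*H(-5*(-4)*1) - 36810) = √(-13*(-3 + (-5*(-4)*1)² + 11*(-5*(-4)*1)) - 36810) = √(-13*(-3 + (20*1)² + 11*(20*1)) - 36810) = √(-13*(-3 + 20² + 11*20) - 36810) = √(-13*(-3 + 400 + 220) - 36810) = √(-13*617 - 36810) = √(-8021 - 36810) = √(-44831) = I*√44831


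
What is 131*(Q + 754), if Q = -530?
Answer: 29344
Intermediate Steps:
131*(Q + 754) = 131*(-530 + 754) = 131*224 = 29344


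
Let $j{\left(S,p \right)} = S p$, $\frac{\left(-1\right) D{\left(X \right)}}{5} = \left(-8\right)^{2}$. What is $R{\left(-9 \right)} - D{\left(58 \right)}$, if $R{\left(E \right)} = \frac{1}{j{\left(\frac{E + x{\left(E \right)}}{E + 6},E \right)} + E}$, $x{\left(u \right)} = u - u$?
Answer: $\frac{11519}{36} \approx 319.97$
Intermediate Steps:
$D{\left(X \right)} = -320$ ($D{\left(X \right)} = - 5 \left(-8\right)^{2} = \left(-5\right) 64 = -320$)
$x{\left(u \right)} = 0$
$R{\left(E \right)} = \frac{1}{E + \frac{E^{2}}{6 + E}}$ ($R{\left(E \right)} = \frac{1}{\frac{E + 0}{E + 6} E + E} = \frac{1}{\frac{E}{6 + E} E + E} = \frac{1}{\frac{E^{2}}{6 + E} + E} = \frac{1}{E + \frac{E^{2}}{6 + E}}$)
$R{\left(-9 \right)} - D{\left(58 \right)} = \frac{6 - 9}{2 \left(-9\right) \left(3 - 9\right)} - -320 = \frac{1}{2} \left(- \frac{1}{9}\right) \frac{1}{-6} \left(-3\right) + 320 = \frac{1}{2} \left(- \frac{1}{9}\right) \left(- \frac{1}{6}\right) \left(-3\right) + 320 = - \frac{1}{36} + 320 = \frac{11519}{36}$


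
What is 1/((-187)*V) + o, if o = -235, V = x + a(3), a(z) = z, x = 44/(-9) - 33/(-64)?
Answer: -34759919/147917 ≈ -235.00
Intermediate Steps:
x = -2519/576 (x = 44*(-⅑) - 33*(-1/64) = -44/9 + 33/64 = -2519/576 ≈ -4.3733)
V = -791/576 (V = -2519/576 + 3 = -791/576 ≈ -1.3733)
1/((-187)*V) + o = 1/((-187)*(-791/576)) - 235 = -1/187*(-576/791) - 235 = 576/147917 - 235 = -34759919/147917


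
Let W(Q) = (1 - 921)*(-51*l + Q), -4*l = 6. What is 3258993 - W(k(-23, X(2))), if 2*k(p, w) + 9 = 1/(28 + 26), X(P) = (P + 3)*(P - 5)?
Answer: 89781521/27 ≈ 3.3252e+6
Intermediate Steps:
l = -3/2 (l = -¼*6 = -3/2 ≈ -1.5000)
X(P) = (-5 + P)*(3 + P) (X(P) = (3 + P)*(-5 + P) = (-5 + P)*(3 + P))
k(p, w) = -485/108 (k(p, w) = -9/2 + 1/(2*(28 + 26)) = -9/2 + (½)/54 = -9/2 + (½)*(1/54) = -9/2 + 1/108 = -485/108)
W(Q) = -70380 - 920*Q (W(Q) = (1 - 921)*(-51*(-3/2) + Q) = -920*(153/2 + Q) = -70380 - 920*Q)
3258993 - W(k(-23, X(2))) = 3258993 - (-70380 - 920*(-485/108)) = 3258993 - (-70380 + 111550/27) = 3258993 - 1*(-1788710/27) = 3258993 + 1788710/27 = 89781521/27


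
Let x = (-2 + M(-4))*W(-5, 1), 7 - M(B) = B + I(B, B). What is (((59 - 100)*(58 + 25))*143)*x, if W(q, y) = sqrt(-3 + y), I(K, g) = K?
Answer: -6326177*I*sqrt(2) ≈ -8.9466e+6*I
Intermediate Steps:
M(B) = 7 - 2*B (M(B) = 7 - (B + B) = 7 - 2*B)
x = 13*I*sqrt(2) (x = (-2 + (7 - 2*(-4)))*sqrt(-3 + 1) = (-2 + (7 + 8))*sqrt(-2) = (-2 + 15)*(I*sqrt(2)) = 13*(I*sqrt(2)) = 13*I*sqrt(2) ≈ 18.385*I)
(((59 - 100)*(58 + 25))*143)*x = (((59 - 100)*(58 + 25))*143)*(13*I*sqrt(2)) = (-41*83*143)*(13*I*sqrt(2)) = (-3403*143)*(13*I*sqrt(2)) = -6326177*I*sqrt(2)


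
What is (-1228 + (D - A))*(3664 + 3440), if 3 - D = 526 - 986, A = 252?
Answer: -7224768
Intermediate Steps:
D = 463 (D = 3 - (526 - 986) = 3 - 1*(-460) = 3 + 460 = 463)
(-1228 + (D - A))*(3664 + 3440) = (-1228 + (463 - 1*252))*(3664 + 3440) = (-1228 + (463 - 252))*7104 = (-1228 + 211)*7104 = -1017*7104 = -7224768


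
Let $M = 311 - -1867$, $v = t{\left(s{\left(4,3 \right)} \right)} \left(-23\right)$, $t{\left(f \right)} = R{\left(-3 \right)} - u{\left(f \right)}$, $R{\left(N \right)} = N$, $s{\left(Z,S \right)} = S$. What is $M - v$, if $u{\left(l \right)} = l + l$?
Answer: $1971$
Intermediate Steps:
$u{\left(l \right)} = 2 l$
$t{\left(f \right)} = -3 - 2 f$
$v = 207$ ($v = \left(-3 - 6\right) \left(-23\right) = \left(-9\right) \left(-23\right) = 207$)
$M = 2178$ ($M = 311 + 1867 = 2178$)
$M - v = 2178 - 207 = 1971$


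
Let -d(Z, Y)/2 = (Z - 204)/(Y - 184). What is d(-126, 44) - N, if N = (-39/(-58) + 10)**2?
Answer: -2793139/23548 ≈ -118.61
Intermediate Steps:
d(Z, Y) = -2*(-204 + Z)/(-184 + Y) (d(Z, Y) = -2*(Z - 204)/(Y - 184) = -2*(-204 + Z)/(-184 + Y))
N = 383161/3364 (N = (-39*(-1/58) + 10)**2 = (39/58 + 10)**2 = (619/58)**2 = 383161/3364 ≈ 113.90)
d(-126, 44) - N = 2*(204 - 1*(-126))/(-184 + 44) - 1*383161/3364 = 2*(204 + 126)/(-140) - 383161/3364 = 2*(-1/140)*330 - 383161/3364 = -33/7 - 383161/3364 = -2793139/23548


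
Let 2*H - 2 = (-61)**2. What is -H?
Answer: -3723/2 ≈ -1861.5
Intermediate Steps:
H = 3723/2 (H = 1 + (1/2)*(-61)**2 = 1 + (1/2)*3721 = 1 + 3721/2 = 3723/2 ≈ 1861.5)
-H = -1*3723/2 = -3723/2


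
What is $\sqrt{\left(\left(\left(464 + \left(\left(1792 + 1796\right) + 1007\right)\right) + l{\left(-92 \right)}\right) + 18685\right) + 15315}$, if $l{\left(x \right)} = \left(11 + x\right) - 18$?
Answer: $4 \sqrt{2435} \approx 197.38$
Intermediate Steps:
$l{\left(x \right)} = -7 + x$
$\sqrt{\left(\left(\left(464 + \left(\left(1792 + 1796\right) + 1007\right)\right) + l{\left(-92 \right)}\right) + 18685\right) + 15315} = \sqrt{\left(\left(\left(464 + \left(\left(1792 + 1796\right) + 1007\right)\right) - 99\right) + 18685\right) + 15315} = \sqrt{\left(\left(\left(464 + \left(3588 + 1007\right)\right) - 99\right) + 18685\right) + 15315} = \sqrt{\left(\left(\left(464 + 4595\right) - 99\right) + 18685\right) + 15315} = \sqrt{\left(\left(5059 - 99\right) + 18685\right) + 15315} = \sqrt{\left(4960 + 18685\right) + 15315} = \sqrt{23645 + 15315} = \sqrt{38960} = 4 \sqrt{2435}$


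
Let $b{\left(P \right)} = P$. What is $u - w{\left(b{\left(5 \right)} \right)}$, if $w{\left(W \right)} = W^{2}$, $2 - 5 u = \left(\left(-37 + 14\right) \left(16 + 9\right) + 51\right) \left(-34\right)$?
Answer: $- \frac{17939}{5} \approx -3587.8$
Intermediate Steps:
$u = - \frac{17814}{5}$ ($u = \frac{2}{5} - \frac{\left(\left(-37 + 14\right) \left(16 + 9\right) + 51\right) \left(-34\right)}{5} = \frac{2}{5} - \frac{\left(\left(-23\right) 25 + 51\right) \left(-34\right)}{5} = \frac{2}{5} - \frac{\left(-575 + 51\right) \left(-34\right)}{5} = \frac{2}{5} - \frac{\left(-524\right) \left(-34\right)}{5} = \frac{2}{5} - \frac{17816}{5} = - \frac{17814}{5} \approx -3562.8$)
$u - w{\left(b{\left(5 \right)} \right)} = - \frac{17814}{5} - 5^{2} = - \frac{17814}{5} - 25 = - \frac{17939}{5}$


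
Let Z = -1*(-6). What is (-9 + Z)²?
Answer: 9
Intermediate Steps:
Z = 6
(-9 + Z)² = (-9 + 6)² = (-3)² = 9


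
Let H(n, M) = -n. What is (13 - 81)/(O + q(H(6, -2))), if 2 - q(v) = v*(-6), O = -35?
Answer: 68/69 ≈ 0.98551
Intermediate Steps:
q(v) = 2 + 6*v (q(v) = 2 - v*(-6) = 2 - (-6)*v = 2 + 6*v)
(13 - 81)/(O + q(H(6, -2))) = (13 - 81)/(-35 + (2 + 6*(-1*6))) = -68/(-35 + (2 + 6*(-6))) = -68/(-35 + (2 - 36)) = -68/(-35 - 34) = -68/(-69) = -68*(-1/69) = 68/69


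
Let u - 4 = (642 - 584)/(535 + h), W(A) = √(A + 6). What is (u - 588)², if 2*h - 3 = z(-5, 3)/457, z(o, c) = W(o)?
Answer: 20494555972003204/60113722761 ≈ 3.4093e+5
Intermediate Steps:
W(A) = √(6 + A)
z(o, c) = √(6 + o)
h = 686/457 (h = 3/2 + (√(6 - 5)/457)/2 = 3/2 + (√1*(1/457))/2 = 3/2 + (1*(1/457))/2 = 3/2 + (½)*(1/457) = 3/2 + 1/914 = 686/457 ≈ 1.5011)
u = 1007230/245181 (u = 4 + (642 - 584)/(535 + 686/457) = 4 + 58/(245181/457) = 4 + 58*(457/245181) = 4 + 26506/245181 = 1007230/245181 ≈ 4.1081)
(u - 588)² = (1007230/245181 - 588)² = (-143159198/245181)² = 20494555972003204/60113722761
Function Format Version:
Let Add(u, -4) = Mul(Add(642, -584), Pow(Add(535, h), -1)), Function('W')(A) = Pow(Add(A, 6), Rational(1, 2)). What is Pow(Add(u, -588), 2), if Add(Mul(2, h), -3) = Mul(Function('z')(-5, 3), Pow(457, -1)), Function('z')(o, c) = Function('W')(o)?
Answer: Rational(20494555972003204, 60113722761) ≈ 3.4093e+5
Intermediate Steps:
Function('W')(A) = Pow(Add(6, A), Rational(1, 2))
Function('z')(o, c) = Pow(Add(6, o), Rational(1, 2))
h = Rational(686, 457) (h = Add(Rational(3, 2), Mul(Rational(1, 2), Mul(Pow(Add(6, -5), Rational(1, 2)), Pow(457, -1)))) = Add(Rational(3, 2), Mul(Rational(1, 2), Mul(Pow(1, Rational(1, 2)), Rational(1, 457)))) = Add(Rational(3, 2), Mul(Rational(1, 2), Mul(1, Rational(1, 457)))) = Add(Rational(3, 2), Mul(Rational(1, 2), Rational(1, 457))) = Add(Rational(3, 2), Rational(1, 914)) = Rational(686, 457) ≈ 1.5011)
u = Rational(1007230, 245181) (u = Add(4, Mul(Add(642, -584), Pow(Add(535, Rational(686, 457)), -1))) = Add(4, Mul(58, Pow(Rational(245181, 457), -1))) = Add(4, Mul(58, Rational(457, 245181))) = Add(4, Rational(26506, 245181)) = Rational(1007230, 245181) ≈ 4.1081)
Pow(Add(u, -588), 2) = Pow(Add(Rational(1007230, 245181), -588), 2) = Pow(Rational(-143159198, 245181), 2) = Rational(20494555972003204, 60113722761)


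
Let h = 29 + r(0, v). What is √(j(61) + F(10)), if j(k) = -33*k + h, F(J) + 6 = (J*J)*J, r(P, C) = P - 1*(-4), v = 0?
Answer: I*√986 ≈ 31.401*I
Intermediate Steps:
r(P, C) = 4 + P (r(P, C) = P + 4 = 4 + P)
h = 33 (h = 29 + (4 + 0) = 29 + 4 = 33)
F(J) = -6 + J³ (F(J) = -6 + (J*J)*J = -6 + J²*J = -6 + J³)
j(k) = 33 - 33*k (j(k) = -33*k + 33 = 33 - 33*k)
√(j(61) + F(10)) = √((33 - 33*61) + (-6 + 10³)) = √((33 - 2013) + (-6 + 1000)) = √(-1980 + 994) = √(-986) = I*√986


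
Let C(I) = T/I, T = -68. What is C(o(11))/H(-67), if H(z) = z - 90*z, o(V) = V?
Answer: -68/65593 ≈ -0.0010367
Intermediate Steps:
C(I) = -68/I
H(z) = -89*z
C(o(11))/H(-67) = (-68/11)/((-89*(-67))) = -68*1/11/5963 = -68/11*1/5963 = -68/65593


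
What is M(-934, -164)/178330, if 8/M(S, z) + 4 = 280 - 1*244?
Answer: 1/713320 ≈ 1.4019e-6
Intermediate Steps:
M(S, z) = ¼ (M(S, z) = 8/(-4 + (280 - 1*244)) = 8/(-4 + (280 - 244)) = 8/(-4 + 36) = 8/32 = 8*(1/32) = ¼)
M(-934, -164)/178330 = (¼)/178330 = (¼)*(1/178330) = 1/713320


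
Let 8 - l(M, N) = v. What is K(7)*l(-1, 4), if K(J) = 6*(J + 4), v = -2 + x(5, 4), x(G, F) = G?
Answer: 330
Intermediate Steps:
v = 3 (v = -2 + 5 = 3)
l(M, N) = 5 (l(M, N) = 8 - 1*3 = 8 - 3 = 5)
K(J) = 24 + 6*J (K(J) = 6*(4 + J) = 24 + 6*J)
K(7)*l(-1, 4) = (24 + 6*7)*5 = (24 + 42)*5 = 66*5 = 330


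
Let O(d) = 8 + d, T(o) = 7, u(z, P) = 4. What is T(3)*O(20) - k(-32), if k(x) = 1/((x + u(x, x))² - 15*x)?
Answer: 247743/1264 ≈ 196.00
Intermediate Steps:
k(x) = 1/((4 + x)² - 15*x) (k(x) = 1/((x + 4)² - 15*x) = 1/((4 + x)² - 15*x))
T(3)*O(20) - k(-32) = 7*(8 + 20) - 1/(16 + (-32)² - 7*(-32)) = 7*28 - 1/(16 + 1024 + 224) = 196 - 1/1264 = 247743/1264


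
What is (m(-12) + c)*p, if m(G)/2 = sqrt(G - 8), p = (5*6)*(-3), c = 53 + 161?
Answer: -19260 - 360*I*sqrt(5) ≈ -19260.0 - 804.98*I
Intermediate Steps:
c = 214
p = -90 (p = 30*(-3) = -90)
m(G) = 2*sqrt(-8 + G) (m(G) = 2*sqrt(G - 8) = 2*sqrt(-8 + G))
(m(-12) + c)*p = (2*sqrt(-8 - 12) + 214)*(-90) = (2*sqrt(-20) + 214)*(-90) = (2*(2*I*sqrt(5)) + 214)*(-90) = (4*I*sqrt(5) + 214)*(-90) = (214 + 4*I*sqrt(5))*(-90) = -19260 - 360*I*sqrt(5)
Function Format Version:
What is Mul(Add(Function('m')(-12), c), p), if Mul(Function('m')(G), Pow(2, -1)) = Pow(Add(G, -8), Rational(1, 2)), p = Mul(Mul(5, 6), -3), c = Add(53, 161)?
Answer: Add(-19260, Mul(-360, I, Pow(5, Rational(1, 2)))) ≈ Add(-19260., Mul(-804.98, I))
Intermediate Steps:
c = 214
p = -90 (p = Mul(30, -3) = -90)
Function('m')(G) = Mul(2, Pow(Add(-8, G), Rational(1, 2))) (Function('m')(G) = Mul(2, Pow(Add(G, -8), Rational(1, 2))) = Mul(2, Pow(Add(-8, G), Rational(1, 2))))
Mul(Add(Function('m')(-12), c), p) = Mul(Add(Mul(2, Pow(Add(-8, -12), Rational(1, 2))), 214), -90) = Mul(Add(Mul(2, Pow(-20, Rational(1, 2))), 214), -90) = Mul(Add(Mul(2, Mul(2, I, Pow(5, Rational(1, 2)))), 214), -90) = Mul(Add(Mul(4, I, Pow(5, Rational(1, 2))), 214), -90) = Mul(Add(214, Mul(4, I, Pow(5, Rational(1, 2)))), -90) = Add(-19260, Mul(-360, I, Pow(5, Rational(1, 2))))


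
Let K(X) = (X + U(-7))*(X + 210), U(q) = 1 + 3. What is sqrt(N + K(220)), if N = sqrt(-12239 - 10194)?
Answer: sqrt(96320 + I*sqrt(22433)) ≈ 310.35 + 0.241*I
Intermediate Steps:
U(q) = 4
N = I*sqrt(22433) (N = sqrt(-22433) = I*sqrt(22433) ≈ 149.78*I)
K(X) = (4 + X)*(210 + X) (K(X) = (X + 4)*(X + 210) = (4 + X)*(210 + X))
sqrt(N + K(220)) = sqrt(I*sqrt(22433) + (840 + 220**2 + 214*220)) = sqrt(I*sqrt(22433) + (840 + 48400 + 47080)) = sqrt(I*sqrt(22433) + 96320) = sqrt(96320 + I*sqrt(22433))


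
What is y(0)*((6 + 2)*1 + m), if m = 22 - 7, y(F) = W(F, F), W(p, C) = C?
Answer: 0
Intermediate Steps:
y(F) = F
m = 15
y(0)*((6 + 2)*1 + m) = 0*((6 + 2)*1 + 15) = 0*(8*1 + 15) = 0*(8 + 15) = 0*23 = 0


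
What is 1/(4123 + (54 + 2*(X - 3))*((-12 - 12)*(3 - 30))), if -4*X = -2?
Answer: 1/35875 ≈ 2.7875e-5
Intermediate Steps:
X = ½ (X = -¼*(-2) = ½ ≈ 0.50000)
1/(4123 + (54 + 2*(X - 3))*((-12 - 12)*(3 - 30))) = 1/(4123 + (54 + 2*(½ - 3))*((-12 - 12)*(3 - 30))) = 1/(4123 + (54 + 2*(-5/2))*(-24*(-27))) = 1/(4123 + (54 - 5)*648) = 1/(4123 + 49*648) = 1/(4123 + 31752) = 1/35875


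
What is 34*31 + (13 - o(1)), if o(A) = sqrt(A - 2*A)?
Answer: 1067 - I ≈ 1067.0 - 1.0*I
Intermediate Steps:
o(A) = sqrt(-A)
34*31 + (13 - o(1)) = 34*31 + (13 - sqrt(-1*1)) = 1054 + (13 - sqrt(-1)) = 1054 + (13 - I) = 1067 - I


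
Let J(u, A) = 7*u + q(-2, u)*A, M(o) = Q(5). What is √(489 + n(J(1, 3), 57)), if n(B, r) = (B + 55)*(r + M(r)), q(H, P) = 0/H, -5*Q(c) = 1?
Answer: √100265/5 ≈ 63.329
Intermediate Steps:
Q(c) = -⅕ (Q(c) = -⅕*1 = -⅕)
q(H, P) = 0
M(o) = -⅕
J(u, A) = 7*u (J(u, A) = 7*u + 0*A = 7*u + 0 = 7*u)
n(B, r) = (55 + B)*(-⅕ + r) (n(B, r) = (B + 55)*(r - ⅕) = (55 + B)*(-⅕ + r))
√(489 + n(J(1, 3), 57)) = √(489 + (-11 + 55*57 - 7/5 + (7*1)*57)) = √(489 + (-11 + 3135 - ⅕*7 + 7*57)) = √(489 + (-11 + 3135 - 7/5 + 399)) = √(489 + 17608/5) = √(20053/5) = √100265/5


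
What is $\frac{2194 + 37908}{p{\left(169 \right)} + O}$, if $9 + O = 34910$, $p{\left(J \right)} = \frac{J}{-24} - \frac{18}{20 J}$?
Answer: $\frac{813268560}{707649367} \approx 1.1493$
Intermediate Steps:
$p{\left(J \right)} = - \frac{9}{10 J} - \frac{J}{24}$ ($p{\left(J \right)} = J \left(- \frac{1}{24}\right) - 18 \frac{1}{20 J} = - \frac{J}{24} - \frac{9}{10 J} = - \frac{9}{10 J} - \frac{J}{24}$)
$O = 34901$ ($O = -9 + 34910 = 34901$)
$\frac{2194 + 37908}{p{\left(169 \right)} + O} = \frac{2194 + 37908}{\left(- \frac{9}{10 \cdot 169} - \frac{169}{24}\right) + 34901} = \frac{40102}{\left(\left(- \frac{9}{10}\right) \frac{1}{169} - \frac{169}{24}\right) + 34901} = \frac{40102}{\left(- \frac{9}{1690} - \frac{169}{24}\right) + 34901} = \frac{40102}{- \frac{142913}{20280} + 34901} = \frac{40102}{\frac{707649367}{20280}} = 40102 \cdot \frac{20280}{707649367} = \frac{813268560}{707649367}$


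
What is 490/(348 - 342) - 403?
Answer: -964/3 ≈ -321.33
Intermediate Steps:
490/(348 - 342) - 403 = 490/6 - 403 = 490*(⅙) - 403 = 245/3 - 403 = -964/3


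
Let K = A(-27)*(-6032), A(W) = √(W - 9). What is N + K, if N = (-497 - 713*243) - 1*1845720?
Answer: -2019476 - 36192*I ≈ -2.0195e+6 - 36192.0*I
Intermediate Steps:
A(W) = √(-9 + W)
K = -36192*I (K = √(-9 - 27)*(-6032) = √(-36)*(-6032) = (6*I)*(-6032) = -36192*I ≈ -36192.0*I)
N = -2019476 (N = (-497 - 173259) - 1845720 = -173756 - 1845720 = -2019476)
N + K = -2019476 - 36192*I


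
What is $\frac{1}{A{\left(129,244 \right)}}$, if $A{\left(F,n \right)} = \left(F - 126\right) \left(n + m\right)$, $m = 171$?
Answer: $\frac{1}{1245} \approx 0.00080321$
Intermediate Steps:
$A{\left(F,n \right)} = \left(-126 + F\right) \left(171 + n\right)$ ($A{\left(F,n \right)} = \left(F - 126\right) \left(n + 171\right) = \left(-126 + F\right) \left(171 + n\right)$)
$\frac{1}{A{\left(129,244 \right)}} = \frac{1}{-21546 - 30744 + 171 \cdot 129 + 129 \cdot 244} = \frac{1}{-21546 - 30744 + 22059 + 31476} = \frac{1}{1245}$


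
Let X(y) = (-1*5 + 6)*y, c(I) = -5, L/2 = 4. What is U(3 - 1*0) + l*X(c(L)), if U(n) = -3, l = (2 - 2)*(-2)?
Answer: -3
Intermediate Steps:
l = 0 (l = 0*(-2) = 0)
L = 8 (L = 2*4 = 8)
X(y) = y (X(y) = (-5 + 6)*y = 1*y = y)
U(3 - 1*0) + l*X(c(L)) = -3 + 0*(-5) = -3 + 0 = -3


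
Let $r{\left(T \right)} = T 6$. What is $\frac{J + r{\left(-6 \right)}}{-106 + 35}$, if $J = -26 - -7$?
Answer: $\frac{55}{71} \approx 0.77465$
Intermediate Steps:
$r{\left(T \right)} = 6 T$
$J = -19$ ($J = -26 + 7 = -19$)
$\frac{J + r{\left(-6 \right)}}{-106 + 35} = \frac{-19 + 6 \left(-6\right)}{-106 + 35} = \frac{-19 - 36}{-71} = \left(-55\right) \left(- \frac{1}{71}\right) = \frac{55}{71}$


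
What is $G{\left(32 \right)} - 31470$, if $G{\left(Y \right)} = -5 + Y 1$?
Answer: $-31443$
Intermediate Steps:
$G{\left(Y \right)} = -5 + Y$
$G{\left(32 \right)} - 31470 = \left(-5 + 32\right) - 31470 = 27 - 31470 = -31443$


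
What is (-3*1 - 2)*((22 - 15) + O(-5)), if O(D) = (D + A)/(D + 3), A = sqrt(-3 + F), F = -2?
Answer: -95/2 + 5*I*sqrt(5)/2 ≈ -47.5 + 5.5902*I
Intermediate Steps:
A = I*sqrt(5) (A = sqrt(-3 - 2) = sqrt(-5) = I*sqrt(5) ≈ 2.2361*I)
O(D) = (D + I*sqrt(5))/(3 + D) (O(D) = (D + I*sqrt(5))/(D + 3) = (D + I*sqrt(5))/(3 + D))
(-3*1 - 2)*((22 - 15) + O(-5)) = (-3*1 - 2)*((22 - 15) + (-5 + I*sqrt(5))/(3 - 5)) = (-3 - 2)*(7 + (-5 + I*sqrt(5))/(-2)) = -5*(7 - (-5 + I*sqrt(5))/2) = -5*(7 + (5/2 - I*sqrt(5)/2)) = -5*(19/2 - I*sqrt(5)/2) = -95/2 + 5*I*sqrt(5)/2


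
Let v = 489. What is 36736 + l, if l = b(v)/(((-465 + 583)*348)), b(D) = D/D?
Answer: 1508527105/41064 ≈ 36736.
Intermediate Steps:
b(D) = 1
l = 1/41064 (l = 1/((-465 + 583)*348) = 1/(118*348) = 1/41064 ≈ 2.4352e-5)
36736 + l = 36736 + 1/41064 = 1508527105/41064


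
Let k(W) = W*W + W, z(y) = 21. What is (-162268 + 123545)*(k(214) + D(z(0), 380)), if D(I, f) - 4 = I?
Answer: -1782613305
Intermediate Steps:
k(W) = W + W**2 (k(W) = W**2 + W = W + W**2)
D(I, f) = 4 + I
(-162268 + 123545)*(k(214) + D(z(0), 380)) = (-162268 + 123545)*(214*(1 + 214) + (4 + 21)) = -38723*(214*215 + 25) = -38723*(46010 + 25) = -38723*46035 = -1782613305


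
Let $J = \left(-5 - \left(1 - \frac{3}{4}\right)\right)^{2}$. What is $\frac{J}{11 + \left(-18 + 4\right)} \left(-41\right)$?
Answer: $\frac{6027}{16} \approx 376.69$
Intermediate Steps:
$J = \frac{441}{16}$ ($J = \left(-5 - \frac{1}{4}\right)^{2} = \left(- \frac{21}{4}\right)^{2} = \frac{441}{16} \approx 27.563$)
$\frac{J}{11 + \left(-18 + 4\right)} \left(-41\right) = \frac{441}{16 \left(11 + \left(-18 + 4\right)\right)} \left(-41\right) = \frac{441}{16 \left(11 - 14\right)} \left(-41\right) = \frac{441}{16 \left(-3\right)} \left(-41\right) = \frac{441}{16} \left(- \frac{1}{3}\right) \left(-41\right) = \left(- \frac{147}{16}\right) \left(-41\right) = \frac{6027}{16}$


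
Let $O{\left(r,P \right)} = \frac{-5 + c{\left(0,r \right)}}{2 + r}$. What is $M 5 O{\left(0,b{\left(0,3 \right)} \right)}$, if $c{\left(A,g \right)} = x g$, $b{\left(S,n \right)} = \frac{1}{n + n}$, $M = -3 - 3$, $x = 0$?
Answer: $75$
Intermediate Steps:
$M = -6$ ($M = -3 - 3 = -6$)
$b{\left(S,n \right)} = \frac{1}{2 n}$
$c{\left(A,g \right)} = 0$ ($c{\left(A,g \right)} = 0 g = 0$)
$O{\left(r,P \right)} = - \frac{5}{2 + r}$ ($O{\left(r,P \right)} = \frac{-5 + 0}{2 + r} = - \frac{5}{2 + r}$)
$M 5 O{\left(0,b{\left(0,3 \right)} \right)} = \left(-6\right) 5 \left(- \frac{5}{2 + 0}\right) = - 30 \left(- \frac{5}{2}\right) = - 30 \left(\left(-5\right) \frac{1}{2}\right) = \left(-30\right) \left(- \frac{5}{2}\right) = 75$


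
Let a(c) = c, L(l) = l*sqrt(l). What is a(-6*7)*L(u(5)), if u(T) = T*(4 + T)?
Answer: -5670*sqrt(5) ≈ -12679.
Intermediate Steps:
L(l) = l**(3/2)
a(-6*7)*L(u(5)) = (-6*7)*(5*(4 + 5))**(3/2) = -42*135*sqrt(5) = -5670*sqrt(5)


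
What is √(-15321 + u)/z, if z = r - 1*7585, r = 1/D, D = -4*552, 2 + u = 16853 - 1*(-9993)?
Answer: -2208*√11523/16747681 ≈ -0.014152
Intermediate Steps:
u = 26844 (u = -2 + (16853 - 1*(-9993)) = -2 + (16853 + 9993) = -2 + 26846 = 26844)
D = -2208
r = -1/2208 (r = 1/(-2208) = -1/2208 ≈ -0.00045290)
z = -16747681/2208 (z = -1/2208 - 1*7585 = -1/2208 - 7585 = -16747681/2208 ≈ -7585.0)
√(-15321 + u)/z = √(-15321 + 26844)/(-16747681/2208) = √11523*(-2208/16747681) = -2208*√11523/16747681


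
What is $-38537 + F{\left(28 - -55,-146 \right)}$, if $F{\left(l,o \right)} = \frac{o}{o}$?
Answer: $-38536$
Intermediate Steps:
$F{\left(l,o \right)} = 1$
$-38537 + F{\left(28 - -55,-146 \right)} = -38537 + 1 = -38536$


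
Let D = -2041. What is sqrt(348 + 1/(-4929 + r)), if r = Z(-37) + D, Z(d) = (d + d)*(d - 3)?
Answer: sqrt(5595870790)/4010 ≈ 18.655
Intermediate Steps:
Z(d) = 2*d*(-3 + d) (Z(d) = (2*d)*(-3 + d) = 2*d*(-3 + d))
r = 919 (r = 2*(-37)*(-3 - 37) - 2041 = 2*(-37)*(-40) - 2041 = 2960 - 2041 = 919)
sqrt(348 + 1/(-4929 + r)) = sqrt(348 + 1/(-4929 + 919)) = sqrt(348 + 1/(-4010)) = sqrt(348 - 1/4010) = sqrt(1395479/4010) = sqrt(5595870790)/4010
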